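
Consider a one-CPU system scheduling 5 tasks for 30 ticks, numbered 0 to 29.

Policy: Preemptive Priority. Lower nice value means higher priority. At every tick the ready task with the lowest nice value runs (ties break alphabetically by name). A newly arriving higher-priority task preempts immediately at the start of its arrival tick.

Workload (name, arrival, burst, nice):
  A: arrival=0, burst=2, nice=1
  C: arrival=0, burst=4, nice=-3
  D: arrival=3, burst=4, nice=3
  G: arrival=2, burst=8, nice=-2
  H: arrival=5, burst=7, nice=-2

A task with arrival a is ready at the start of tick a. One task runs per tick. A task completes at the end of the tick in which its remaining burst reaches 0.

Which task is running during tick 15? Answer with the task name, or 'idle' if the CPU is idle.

running at tick 15 = H

t=0: ready={A,C} → run C
t=1: ready={A,C} → run C
t=2: ready={A,C,G} → run C
t=3: ready={A,C,D,G} → run C
t=4: ready={A,D,G} → run G
t=5: ready={A,D,G,H} → run G
t=6: ready={A,D,G,H} → run G
t=7: ready={A,D,G,H} → run G
t=8: ready={A,D,G,H} → run G
t=9: ready={A,D,G,H} → run G
t=10: ready={A,D,G,H} → run G
t=11: ready={A,D,G,H} → run G
t=12: ready={A,D,H} → run H
t=13: ready={A,D,H} → run H
t=14: ready={A,D,H} → run H
t=15: ready={A,D,H} → run H
t=16: ready={A,D,H} → run H
t=17: ready={A,D,H} → run H
t=18: ready={A,D,H} → run H
t=19: ready={A,D} → run A
t=20: ready={A,D} → run A
t=21: ready={D} → run D
t=22: ready={D} → run D
t=23: ready={D} → run D
t=24: ready={D} → run D
t=25: (idle)
t=26: (idle)
t=27: (idle)
t=28: (idle)
t=29: (idle)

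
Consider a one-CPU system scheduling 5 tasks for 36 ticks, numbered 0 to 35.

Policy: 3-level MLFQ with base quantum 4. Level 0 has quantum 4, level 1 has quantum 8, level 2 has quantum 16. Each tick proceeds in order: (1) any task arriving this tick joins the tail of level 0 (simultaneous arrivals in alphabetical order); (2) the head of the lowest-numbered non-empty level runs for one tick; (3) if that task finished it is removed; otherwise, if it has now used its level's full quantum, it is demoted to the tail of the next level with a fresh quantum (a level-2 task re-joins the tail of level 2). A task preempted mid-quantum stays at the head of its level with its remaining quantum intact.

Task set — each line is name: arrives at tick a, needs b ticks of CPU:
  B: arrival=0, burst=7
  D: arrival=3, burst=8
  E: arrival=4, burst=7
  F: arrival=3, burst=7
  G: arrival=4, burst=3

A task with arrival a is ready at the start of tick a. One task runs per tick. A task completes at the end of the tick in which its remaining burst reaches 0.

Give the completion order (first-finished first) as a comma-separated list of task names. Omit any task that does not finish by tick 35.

t=0: L0/L1/L2 = B/-/- → run B
t=1: L0/L1/L2 = B/-/- → run B
t=2: L0/L1/L2 = B/-/- → run B
t=3: L0/L1/L2 = BDF/-/- → run B
t=4: L0/L1/L2 = DFEG/B/- → run D
t=5: L0/L1/L2 = DFEG/B/- → run D
t=6: L0/L1/L2 = DFEG/B/- → run D
t=7: L0/L1/L2 = DFEG/B/- → run D
t=8: L0/L1/L2 = FEG/BD/- → run F
t=9: L0/L1/L2 = FEG/BD/- → run F
t=10: L0/L1/L2 = FEG/BD/- → run F
t=11: L0/L1/L2 = FEG/BD/- → run F
t=12: L0/L1/L2 = EG/BDF/- → run E
t=13: L0/L1/L2 = EG/BDF/- → run E
t=14: L0/L1/L2 = EG/BDF/- → run E
t=15: L0/L1/L2 = EG/BDF/- → run E
t=16: L0/L1/L2 = G/BDFE/- → run G
t=17: L0/L1/L2 = G/BDFE/- → run G
t=18: L0/L1/L2 = G/BDFE/- → run G
t=19: L0/L1/L2 = -/BDFE/- → run B
t=20: L0/L1/L2 = -/BDFE/- → run B
t=21: L0/L1/L2 = -/BDFE/- → run B
t=22: L0/L1/L2 = -/DFE/- → run D
t=23: L0/L1/L2 = -/DFE/- → run D
t=24: L0/L1/L2 = -/DFE/- → run D
t=25: L0/L1/L2 = -/DFE/- → run D
t=26: L0/L1/L2 = -/FE/- → run F
t=27: L0/L1/L2 = -/FE/- → run F
t=28: L0/L1/L2 = -/FE/- → run F
t=29: L0/L1/L2 = -/E/- → run E
t=30: L0/L1/L2 = -/E/- → run E
t=31: L0/L1/L2 = -/E/- → run E
t=32: (idle)
t=33: (idle)
t=34: (idle)
t=35: (idle)

completion order = G, B, D, F, E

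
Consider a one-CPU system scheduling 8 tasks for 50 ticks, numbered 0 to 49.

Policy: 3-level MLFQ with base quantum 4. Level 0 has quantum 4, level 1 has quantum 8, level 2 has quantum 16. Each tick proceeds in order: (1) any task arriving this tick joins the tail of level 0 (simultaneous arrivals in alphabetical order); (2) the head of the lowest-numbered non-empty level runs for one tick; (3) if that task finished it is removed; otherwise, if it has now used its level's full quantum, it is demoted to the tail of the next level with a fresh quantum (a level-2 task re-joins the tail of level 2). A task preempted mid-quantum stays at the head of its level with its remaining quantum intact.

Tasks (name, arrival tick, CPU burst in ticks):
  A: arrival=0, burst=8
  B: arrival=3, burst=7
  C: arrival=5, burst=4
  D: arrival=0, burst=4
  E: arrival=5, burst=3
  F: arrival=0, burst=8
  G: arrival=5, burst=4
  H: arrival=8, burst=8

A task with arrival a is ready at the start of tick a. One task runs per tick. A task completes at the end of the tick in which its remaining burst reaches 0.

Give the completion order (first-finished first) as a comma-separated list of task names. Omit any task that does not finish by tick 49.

t=0: L0/L1/L2 = ADF/-/- → run A
t=1: L0/L1/L2 = ADF/-/- → run A
t=2: L0/L1/L2 = ADF/-/- → run A
t=3: L0/L1/L2 = ADFB/-/- → run A
t=4: L0/L1/L2 = DFB/A/- → run D
t=5: L0/L1/L2 = DFBCEG/A/- → run D
t=6: L0/L1/L2 = DFBCEG/A/- → run D
t=7: L0/L1/L2 = DFBCEG/A/- → run D
t=8: L0/L1/L2 = FBCEGH/A/- → run F
t=9: L0/L1/L2 = FBCEGH/A/- → run F
t=10: L0/L1/L2 = FBCEGH/A/- → run F
t=11: L0/L1/L2 = FBCEGH/A/- → run F
t=12: L0/L1/L2 = BCEGH/AF/- → run B
t=13: L0/L1/L2 = BCEGH/AF/- → run B
t=14: L0/L1/L2 = BCEGH/AF/- → run B
t=15: L0/L1/L2 = BCEGH/AF/- → run B
t=16: L0/L1/L2 = CEGH/AFB/- → run C
t=17: L0/L1/L2 = CEGH/AFB/- → run C
t=18: L0/L1/L2 = CEGH/AFB/- → run C
t=19: L0/L1/L2 = CEGH/AFB/- → run C
t=20: L0/L1/L2 = EGH/AFB/- → run E
t=21: L0/L1/L2 = EGH/AFB/- → run E
t=22: L0/L1/L2 = EGH/AFB/- → run E
t=23: L0/L1/L2 = GH/AFB/- → run G
t=24: L0/L1/L2 = GH/AFB/- → run G
t=25: L0/L1/L2 = GH/AFB/- → run G
t=26: L0/L1/L2 = GH/AFB/- → run G
t=27: L0/L1/L2 = H/AFB/- → run H
t=28: L0/L1/L2 = H/AFB/- → run H
t=29: L0/L1/L2 = H/AFB/- → run H
t=30: L0/L1/L2 = H/AFB/- → run H
t=31: L0/L1/L2 = -/AFBH/- → run A
t=32: L0/L1/L2 = -/AFBH/- → run A
t=33: L0/L1/L2 = -/AFBH/- → run A
t=34: L0/L1/L2 = -/AFBH/- → run A
t=35: L0/L1/L2 = -/FBH/- → run F
t=36: L0/L1/L2 = -/FBH/- → run F
t=37: L0/L1/L2 = -/FBH/- → run F
t=38: L0/L1/L2 = -/FBH/- → run F
t=39: L0/L1/L2 = -/BH/- → run B
t=40: L0/L1/L2 = -/BH/- → run B
t=41: L0/L1/L2 = -/BH/- → run B
t=42: L0/L1/L2 = -/H/- → run H
t=43: L0/L1/L2 = -/H/- → run H
t=44: L0/L1/L2 = -/H/- → run H
t=45: L0/L1/L2 = -/H/- → run H
t=46: (idle)
t=47: (idle)
t=48: (idle)
t=49: (idle)

completion order = D, C, E, G, A, F, B, H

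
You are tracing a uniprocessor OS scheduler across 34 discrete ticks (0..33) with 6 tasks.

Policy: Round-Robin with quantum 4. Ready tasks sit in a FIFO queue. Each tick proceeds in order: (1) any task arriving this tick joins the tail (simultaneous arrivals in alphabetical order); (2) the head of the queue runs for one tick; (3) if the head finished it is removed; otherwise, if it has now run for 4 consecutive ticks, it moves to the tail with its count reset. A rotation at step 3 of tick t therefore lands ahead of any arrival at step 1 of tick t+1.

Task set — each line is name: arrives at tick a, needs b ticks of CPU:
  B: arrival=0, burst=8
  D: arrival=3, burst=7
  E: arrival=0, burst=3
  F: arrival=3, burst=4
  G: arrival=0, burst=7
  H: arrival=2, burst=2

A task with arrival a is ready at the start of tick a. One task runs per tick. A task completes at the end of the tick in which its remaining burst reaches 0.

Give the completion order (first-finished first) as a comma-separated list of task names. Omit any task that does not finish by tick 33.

completion order = E, H, F, B, G, D

t=0: queue=[B,E,G] q_used=0 → run B
t=1: queue=[B,E,G] q_used=1 → run B
t=2: queue=[B,E,G,H] q_used=2 → run B
t=3: queue=[B,E,G,H,D,F] q_used=3 → run B
t=4: queue=[E,G,H,D,F,B] q_used=0 → run E
t=5: queue=[E,G,H,D,F,B] q_used=1 → run E
t=6: queue=[E,G,H,D,F,B] q_used=2 → run E
t=7: queue=[G,H,D,F,B] q_used=0 → run G
t=8: queue=[G,H,D,F,B] q_used=1 → run G
t=9: queue=[G,H,D,F,B] q_used=2 → run G
t=10: queue=[G,H,D,F,B] q_used=3 → run G
t=11: queue=[H,D,F,B,G] q_used=0 → run H
t=12: queue=[H,D,F,B,G] q_used=1 → run H
t=13: queue=[D,F,B,G] q_used=0 → run D
t=14: queue=[D,F,B,G] q_used=1 → run D
t=15: queue=[D,F,B,G] q_used=2 → run D
t=16: queue=[D,F,B,G] q_used=3 → run D
t=17: queue=[F,B,G,D] q_used=0 → run F
t=18: queue=[F,B,G,D] q_used=1 → run F
t=19: queue=[F,B,G,D] q_used=2 → run F
t=20: queue=[F,B,G,D] q_used=3 → run F
t=21: queue=[B,G,D] q_used=0 → run B
t=22: queue=[B,G,D] q_used=1 → run B
t=23: queue=[B,G,D] q_used=2 → run B
t=24: queue=[B,G,D] q_used=3 → run B
t=25: queue=[G,D] q_used=0 → run G
t=26: queue=[G,D] q_used=1 → run G
t=27: queue=[G,D] q_used=2 → run G
t=28: queue=[D] q_used=0 → run D
t=29: queue=[D] q_used=1 → run D
t=30: queue=[D] q_used=2 → run D
t=31: (idle)
t=32: (idle)
t=33: (idle)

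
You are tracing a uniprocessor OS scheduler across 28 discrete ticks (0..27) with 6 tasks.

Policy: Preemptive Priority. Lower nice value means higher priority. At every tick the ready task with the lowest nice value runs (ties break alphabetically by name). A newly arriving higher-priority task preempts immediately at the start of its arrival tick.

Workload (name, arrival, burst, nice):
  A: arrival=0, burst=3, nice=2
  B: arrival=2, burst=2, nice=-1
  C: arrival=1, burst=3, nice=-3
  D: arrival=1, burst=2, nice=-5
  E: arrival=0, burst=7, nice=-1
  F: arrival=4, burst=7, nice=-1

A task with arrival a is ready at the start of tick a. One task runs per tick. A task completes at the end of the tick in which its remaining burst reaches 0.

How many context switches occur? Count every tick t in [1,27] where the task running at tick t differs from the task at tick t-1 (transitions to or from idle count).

t=0: ready={A,E} → run E
t=1: ready={A,C,D,E} → run D
t=2: ready={A,B,C,D,E} → run D
t=3: ready={A,B,C,E} → run C
t=4: ready={A,B,C,E,F} → run C
t=5: ready={A,B,C,E,F} → run C
t=6: ready={A,B,E,F} → run B
t=7: ready={A,B,E,F} → run B
t=8: ready={A,E,F} → run E
t=9: ready={A,E,F} → run E
t=10: ready={A,E,F} → run E
t=11: ready={A,E,F} → run E
t=12: ready={A,E,F} → run E
t=13: ready={A,E,F} → run E
t=14: ready={A,F} → run F
t=15: ready={A,F} → run F
t=16: ready={A,F} → run F
t=17: ready={A,F} → run F
t=18: ready={A,F} → run F
t=19: ready={A,F} → run F
t=20: ready={A,F} → run F
t=21: ready={A} → run A
t=22: ready={A} → run A
t=23: ready={A} → run A
t=24: (idle)
t=25: (idle)
t=26: (idle)
t=27: (idle)

context switches = 7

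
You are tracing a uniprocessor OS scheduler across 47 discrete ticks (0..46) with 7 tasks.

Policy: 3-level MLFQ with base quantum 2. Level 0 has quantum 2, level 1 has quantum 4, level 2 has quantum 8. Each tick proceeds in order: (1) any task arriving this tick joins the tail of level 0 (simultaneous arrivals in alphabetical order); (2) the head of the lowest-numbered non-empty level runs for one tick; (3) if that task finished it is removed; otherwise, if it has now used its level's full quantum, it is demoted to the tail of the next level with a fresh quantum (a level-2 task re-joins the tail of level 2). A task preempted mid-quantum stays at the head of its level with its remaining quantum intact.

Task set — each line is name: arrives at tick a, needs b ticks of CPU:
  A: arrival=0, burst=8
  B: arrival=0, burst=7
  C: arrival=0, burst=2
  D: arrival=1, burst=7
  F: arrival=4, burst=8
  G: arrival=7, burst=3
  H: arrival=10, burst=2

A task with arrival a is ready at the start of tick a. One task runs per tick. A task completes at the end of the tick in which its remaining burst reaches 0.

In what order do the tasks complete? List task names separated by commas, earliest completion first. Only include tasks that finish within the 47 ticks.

t=0: L0/L1/L2 = ABC/-/- → run A
t=1: L0/L1/L2 = ABCD/-/- → run A
t=2: L0/L1/L2 = BCD/A/- → run B
t=3: L0/L1/L2 = BCD/A/- → run B
t=4: L0/L1/L2 = CDF/AB/- → run C
t=5: L0/L1/L2 = CDF/AB/- → run C
t=6: L0/L1/L2 = DF/AB/- → run D
t=7: L0/L1/L2 = DFG/AB/- → run D
t=8: L0/L1/L2 = FG/ABD/- → run F
t=9: L0/L1/L2 = FG/ABD/- → run F
t=10: L0/L1/L2 = GH/ABDF/- → run G
t=11: L0/L1/L2 = GH/ABDF/- → run G
t=12: L0/L1/L2 = H/ABDFG/- → run H
t=13: L0/L1/L2 = H/ABDFG/- → run H
t=14: L0/L1/L2 = -/ABDFG/- → run A
t=15: L0/L1/L2 = -/ABDFG/- → run A
t=16: L0/L1/L2 = -/ABDFG/- → run A
t=17: L0/L1/L2 = -/ABDFG/- → run A
t=18: L0/L1/L2 = -/BDFG/A → run B
t=19: L0/L1/L2 = -/BDFG/A → run B
t=20: L0/L1/L2 = -/BDFG/A → run B
t=21: L0/L1/L2 = -/BDFG/A → run B
t=22: L0/L1/L2 = -/DFG/AB → run D
t=23: L0/L1/L2 = -/DFG/AB → run D
t=24: L0/L1/L2 = -/DFG/AB → run D
t=25: L0/L1/L2 = -/DFG/AB → run D
t=26: L0/L1/L2 = -/FG/ABD → run F
t=27: L0/L1/L2 = -/FG/ABD → run F
t=28: L0/L1/L2 = -/FG/ABD → run F
t=29: L0/L1/L2 = -/FG/ABD → run F
t=30: L0/L1/L2 = -/G/ABDF → run G
t=31: L0/L1/L2 = -/-/ABDF → run A
t=32: L0/L1/L2 = -/-/ABDF → run A
t=33: L0/L1/L2 = -/-/BDF → run B
t=34: L0/L1/L2 = -/-/DF → run D
t=35: L0/L1/L2 = -/-/F → run F
t=36: L0/L1/L2 = -/-/F → run F
t=37: (idle)
t=38: (idle)
t=39: (idle)
t=40: (idle)
t=41: (idle)
t=42: (idle)
t=43: (idle)
t=44: (idle)
t=45: (idle)
t=46: (idle)

completion order = C, H, G, A, B, D, F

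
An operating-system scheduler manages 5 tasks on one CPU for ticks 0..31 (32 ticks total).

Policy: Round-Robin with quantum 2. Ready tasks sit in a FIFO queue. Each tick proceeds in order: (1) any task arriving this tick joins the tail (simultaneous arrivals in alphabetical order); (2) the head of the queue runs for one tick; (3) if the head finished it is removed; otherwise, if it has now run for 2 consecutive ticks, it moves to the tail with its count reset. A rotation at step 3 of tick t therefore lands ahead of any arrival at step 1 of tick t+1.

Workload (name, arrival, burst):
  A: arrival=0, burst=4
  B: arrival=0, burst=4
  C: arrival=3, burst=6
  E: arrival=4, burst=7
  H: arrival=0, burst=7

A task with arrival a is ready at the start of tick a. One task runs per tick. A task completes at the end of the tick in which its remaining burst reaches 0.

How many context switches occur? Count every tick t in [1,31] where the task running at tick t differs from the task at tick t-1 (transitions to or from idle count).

t=0: queue=[A,B,H] q_used=0 → run A
t=1: queue=[A,B,H] q_used=1 → run A
t=2: queue=[B,H,A] q_used=0 → run B
t=3: queue=[B,H,A,C] q_used=1 → run B
t=4: queue=[H,A,C,B,E] q_used=0 → run H
t=5: queue=[H,A,C,B,E] q_used=1 → run H
t=6: queue=[A,C,B,E,H] q_used=0 → run A
t=7: queue=[A,C,B,E,H] q_used=1 → run A
t=8: queue=[C,B,E,H] q_used=0 → run C
t=9: queue=[C,B,E,H] q_used=1 → run C
t=10: queue=[B,E,H,C] q_used=0 → run B
t=11: queue=[B,E,H,C] q_used=1 → run B
t=12: queue=[E,H,C] q_used=0 → run E
t=13: queue=[E,H,C] q_used=1 → run E
t=14: queue=[H,C,E] q_used=0 → run H
t=15: queue=[H,C,E] q_used=1 → run H
t=16: queue=[C,E,H] q_used=0 → run C
t=17: queue=[C,E,H] q_used=1 → run C
t=18: queue=[E,H,C] q_used=0 → run E
t=19: queue=[E,H,C] q_used=1 → run E
t=20: queue=[H,C,E] q_used=0 → run H
t=21: queue=[H,C,E] q_used=1 → run H
t=22: queue=[C,E,H] q_used=0 → run C
t=23: queue=[C,E,H] q_used=1 → run C
t=24: queue=[E,H] q_used=0 → run E
t=25: queue=[E,H] q_used=1 → run E
t=26: queue=[H,E] q_used=0 → run H
t=27: queue=[E] q_used=0 → run E
t=28: (idle)
t=29: (idle)
t=30: (idle)
t=31: (idle)

context switches = 15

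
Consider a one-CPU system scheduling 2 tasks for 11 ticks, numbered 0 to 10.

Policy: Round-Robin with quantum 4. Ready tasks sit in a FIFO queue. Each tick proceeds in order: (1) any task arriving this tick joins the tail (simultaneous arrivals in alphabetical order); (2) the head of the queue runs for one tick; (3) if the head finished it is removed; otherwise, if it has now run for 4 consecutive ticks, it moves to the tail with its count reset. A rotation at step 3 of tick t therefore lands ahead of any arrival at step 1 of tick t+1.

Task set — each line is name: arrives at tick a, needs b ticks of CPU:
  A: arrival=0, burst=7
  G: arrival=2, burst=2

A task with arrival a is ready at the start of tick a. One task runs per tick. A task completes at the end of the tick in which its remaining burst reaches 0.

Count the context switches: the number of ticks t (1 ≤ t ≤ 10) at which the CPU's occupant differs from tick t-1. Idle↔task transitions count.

context switches = 3

t=0: queue=[A] q_used=0 → run A
t=1: queue=[A] q_used=1 → run A
t=2: queue=[A,G] q_used=2 → run A
t=3: queue=[A,G] q_used=3 → run A
t=4: queue=[G,A] q_used=0 → run G
t=5: queue=[G,A] q_used=1 → run G
t=6: queue=[A] q_used=0 → run A
t=7: queue=[A] q_used=1 → run A
t=8: queue=[A] q_used=2 → run A
t=9: (idle)
t=10: (idle)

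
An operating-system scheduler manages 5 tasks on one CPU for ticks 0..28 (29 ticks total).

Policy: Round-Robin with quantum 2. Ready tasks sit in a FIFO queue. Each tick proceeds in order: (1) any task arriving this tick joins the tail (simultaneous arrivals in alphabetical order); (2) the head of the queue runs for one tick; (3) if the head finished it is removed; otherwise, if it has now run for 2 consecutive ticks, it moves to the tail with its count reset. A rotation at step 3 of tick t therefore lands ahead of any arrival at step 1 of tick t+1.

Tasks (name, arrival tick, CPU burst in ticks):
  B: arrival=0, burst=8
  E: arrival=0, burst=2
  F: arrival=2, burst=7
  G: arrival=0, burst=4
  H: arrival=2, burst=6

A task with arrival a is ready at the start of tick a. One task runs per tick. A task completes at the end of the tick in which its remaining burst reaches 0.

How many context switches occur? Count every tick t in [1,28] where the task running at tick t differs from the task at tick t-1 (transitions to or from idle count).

t=0: queue=[B,E,G] q_used=0 → run B
t=1: queue=[B,E,G] q_used=1 → run B
t=2: queue=[E,G,B,F,H] q_used=0 → run E
t=3: queue=[E,G,B,F,H] q_used=1 → run E
t=4: queue=[G,B,F,H] q_used=0 → run G
t=5: queue=[G,B,F,H] q_used=1 → run G
t=6: queue=[B,F,H,G] q_used=0 → run B
t=7: queue=[B,F,H,G] q_used=1 → run B
t=8: queue=[F,H,G,B] q_used=0 → run F
t=9: queue=[F,H,G,B] q_used=1 → run F
t=10: queue=[H,G,B,F] q_used=0 → run H
t=11: queue=[H,G,B,F] q_used=1 → run H
t=12: queue=[G,B,F,H] q_used=0 → run G
t=13: queue=[G,B,F,H] q_used=1 → run G
t=14: queue=[B,F,H] q_used=0 → run B
t=15: queue=[B,F,H] q_used=1 → run B
t=16: queue=[F,H,B] q_used=0 → run F
t=17: queue=[F,H,B] q_used=1 → run F
t=18: queue=[H,B,F] q_used=0 → run H
t=19: queue=[H,B,F] q_used=1 → run H
t=20: queue=[B,F,H] q_used=0 → run B
t=21: queue=[B,F,H] q_used=1 → run B
t=22: queue=[F,H] q_used=0 → run F
t=23: queue=[F,H] q_used=1 → run F
t=24: queue=[H,F] q_used=0 → run H
t=25: queue=[H,F] q_used=1 → run H
t=26: queue=[F] q_used=0 → run F
t=27: (idle)
t=28: (idle)

context switches = 14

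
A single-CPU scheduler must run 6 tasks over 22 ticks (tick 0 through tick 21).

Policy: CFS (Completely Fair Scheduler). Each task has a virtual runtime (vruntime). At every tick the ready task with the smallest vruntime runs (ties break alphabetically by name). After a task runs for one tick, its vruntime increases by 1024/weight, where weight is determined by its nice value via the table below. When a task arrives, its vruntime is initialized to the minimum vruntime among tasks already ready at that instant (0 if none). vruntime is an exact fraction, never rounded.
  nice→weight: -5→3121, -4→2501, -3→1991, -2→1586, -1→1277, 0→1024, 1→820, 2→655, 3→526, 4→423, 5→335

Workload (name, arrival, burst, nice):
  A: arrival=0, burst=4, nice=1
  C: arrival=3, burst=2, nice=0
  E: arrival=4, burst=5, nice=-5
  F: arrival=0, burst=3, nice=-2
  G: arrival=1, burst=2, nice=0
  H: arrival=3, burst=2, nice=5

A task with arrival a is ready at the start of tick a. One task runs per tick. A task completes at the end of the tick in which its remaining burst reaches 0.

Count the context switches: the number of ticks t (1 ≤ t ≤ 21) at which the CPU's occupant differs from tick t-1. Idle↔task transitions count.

t=0: vr[A=0 F=0] → run A
t=1: vr[A=256/205 F=0 G=0] → run F
t=2: vr[A=256/205 F=512/793 G=0] → run G
t=3: vr[A=256/205 C=512/793 F=512/793 G=1 H=512/793] → run C
t=4: vr[A=256/205 C=1305/793 E=512/793 F=512/793 G=1 H=512/793] → run E
t=5: vr[A=256/205 C=1305/793 E=2409984/2474953 F=512/793 G=1 H=512/793] → run F
t=6: vr[A=256/205 C=1305/793 E=2409984/2474953 F=1024/793 G=1 H=512/793] → run H
t=7: vr[A=256/205 C=1305/793 E=2409984/2474953 F=1024/793 G=1 H=983552/265655] → run E
t=8: vr[A=256/205 C=1305/793 E=3222016/2474953 F=1024/793 G=1 H=983552/265655] → run G
t=9: vr[A=256/205 C=1305/793 E=3222016/2474953 F=1024/793 H=983552/265655] → run A
t=10: vr[A=512/205 C=1305/793 E=3222016/2474953 F=1024/793 H=983552/265655] → run F
t=11: vr[A=512/205 C=1305/793 E=3222016/2474953 H=983552/265655] → run E
t=12: vr[A=512/205 C=1305/793 E=4034048/2474953 H=983552/265655] → run E
t=13: vr[A=512/205 C=1305/793 E=4846080/2474953 H=983552/265655] → run C
t=14: vr[A=512/205 E=4846080/2474953 H=983552/265655] → run E
t=15: vr[A=512/205 H=983552/265655] → run A
t=16: vr[A=768/205 H=983552/265655] → run H
t=17: vr[A=768/205] → run A
t=18: (idle)
t=19: (idle)
t=20: (idle)
t=21: (idle)

context switches = 17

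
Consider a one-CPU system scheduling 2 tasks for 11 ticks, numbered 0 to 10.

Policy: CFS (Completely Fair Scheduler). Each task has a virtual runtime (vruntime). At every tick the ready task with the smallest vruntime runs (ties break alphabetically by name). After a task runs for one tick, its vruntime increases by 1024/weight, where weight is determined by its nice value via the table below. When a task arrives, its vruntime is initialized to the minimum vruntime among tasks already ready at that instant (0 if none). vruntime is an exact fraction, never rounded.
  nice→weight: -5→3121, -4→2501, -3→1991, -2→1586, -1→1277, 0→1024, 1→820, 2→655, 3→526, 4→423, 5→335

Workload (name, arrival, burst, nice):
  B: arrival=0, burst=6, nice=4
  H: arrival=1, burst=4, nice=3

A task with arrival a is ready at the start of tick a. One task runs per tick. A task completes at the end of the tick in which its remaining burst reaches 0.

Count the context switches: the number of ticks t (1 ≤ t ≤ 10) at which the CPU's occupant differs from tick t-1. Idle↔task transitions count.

t=0: vr[B=0] → run B
t=1: vr[B=1024/423 H=1024/423] → run B
t=2: vr[B=2048/423 H=1024/423] → run H
t=3: vr[B=2048/423 H=485888/111249] → run H
t=4: vr[B=2048/423 H=702464/111249] → run B
t=5: vr[B=1024/141 H=702464/111249] → run H
t=6: vr[B=1024/141 H=919040/111249] → run B
t=7: vr[B=4096/423 H=919040/111249] → run H
t=8: vr[B=4096/423] → run B
t=9: vr[B=5120/423] → run B
t=10: (idle)

context switches = 7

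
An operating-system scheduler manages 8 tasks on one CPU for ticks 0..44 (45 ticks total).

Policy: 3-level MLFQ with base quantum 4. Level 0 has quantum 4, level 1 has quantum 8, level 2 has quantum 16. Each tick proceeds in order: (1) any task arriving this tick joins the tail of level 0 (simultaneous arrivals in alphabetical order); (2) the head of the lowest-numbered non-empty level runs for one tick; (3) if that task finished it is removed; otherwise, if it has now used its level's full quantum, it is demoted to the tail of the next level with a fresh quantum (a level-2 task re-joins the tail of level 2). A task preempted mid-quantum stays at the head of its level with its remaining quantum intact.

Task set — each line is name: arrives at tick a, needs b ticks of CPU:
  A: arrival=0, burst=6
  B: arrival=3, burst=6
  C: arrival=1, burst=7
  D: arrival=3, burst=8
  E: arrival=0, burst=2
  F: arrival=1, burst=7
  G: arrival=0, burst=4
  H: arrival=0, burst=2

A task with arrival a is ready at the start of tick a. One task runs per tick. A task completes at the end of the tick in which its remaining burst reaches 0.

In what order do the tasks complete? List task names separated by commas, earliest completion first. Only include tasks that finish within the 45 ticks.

t=0: L0/L1/L2 = AEGH/-/- → run A
t=1: L0/L1/L2 = AEGHCF/-/- → run A
t=2: L0/L1/L2 = AEGHCF/-/- → run A
t=3: L0/L1/L2 = AEGHCFBD/-/- → run A
t=4: L0/L1/L2 = EGHCFBD/A/- → run E
t=5: L0/L1/L2 = EGHCFBD/A/- → run E
t=6: L0/L1/L2 = GHCFBD/A/- → run G
t=7: L0/L1/L2 = GHCFBD/A/- → run G
t=8: L0/L1/L2 = GHCFBD/A/- → run G
t=9: L0/L1/L2 = GHCFBD/A/- → run G
t=10: L0/L1/L2 = HCFBD/A/- → run H
t=11: L0/L1/L2 = HCFBD/A/- → run H
t=12: L0/L1/L2 = CFBD/A/- → run C
t=13: L0/L1/L2 = CFBD/A/- → run C
t=14: L0/L1/L2 = CFBD/A/- → run C
t=15: L0/L1/L2 = CFBD/A/- → run C
t=16: L0/L1/L2 = FBD/AC/- → run F
t=17: L0/L1/L2 = FBD/AC/- → run F
t=18: L0/L1/L2 = FBD/AC/- → run F
t=19: L0/L1/L2 = FBD/AC/- → run F
t=20: L0/L1/L2 = BD/ACF/- → run B
t=21: L0/L1/L2 = BD/ACF/- → run B
t=22: L0/L1/L2 = BD/ACF/- → run B
t=23: L0/L1/L2 = BD/ACF/- → run B
t=24: L0/L1/L2 = D/ACFB/- → run D
t=25: L0/L1/L2 = D/ACFB/- → run D
t=26: L0/L1/L2 = D/ACFB/- → run D
t=27: L0/L1/L2 = D/ACFB/- → run D
t=28: L0/L1/L2 = -/ACFBD/- → run A
t=29: L0/L1/L2 = -/ACFBD/- → run A
t=30: L0/L1/L2 = -/CFBD/- → run C
t=31: L0/L1/L2 = -/CFBD/- → run C
t=32: L0/L1/L2 = -/CFBD/- → run C
t=33: L0/L1/L2 = -/FBD/- → run F
t=34: L0/L1/L2 = -/FBD/- → run F
t=35: L0/L1/L2 = -/FBD/- → run F
t=36: L0/L1/L2 = -/BD/- → run B
t=37: L0/L1/L2 = -/BD/- → run B
t=38: L0/L1/L2 = -/D/- → run D
t=39: L0/L1/L2 = -/D/- → run D
t=40: L0/L1/L2 = -/D/- → run D
t=41: L0/L1/L2 = -/D/- → run D
t=42: (idle)
t=43: (idle)
t=44: (idle)

completion order = E, G, H, A, C, F, B, D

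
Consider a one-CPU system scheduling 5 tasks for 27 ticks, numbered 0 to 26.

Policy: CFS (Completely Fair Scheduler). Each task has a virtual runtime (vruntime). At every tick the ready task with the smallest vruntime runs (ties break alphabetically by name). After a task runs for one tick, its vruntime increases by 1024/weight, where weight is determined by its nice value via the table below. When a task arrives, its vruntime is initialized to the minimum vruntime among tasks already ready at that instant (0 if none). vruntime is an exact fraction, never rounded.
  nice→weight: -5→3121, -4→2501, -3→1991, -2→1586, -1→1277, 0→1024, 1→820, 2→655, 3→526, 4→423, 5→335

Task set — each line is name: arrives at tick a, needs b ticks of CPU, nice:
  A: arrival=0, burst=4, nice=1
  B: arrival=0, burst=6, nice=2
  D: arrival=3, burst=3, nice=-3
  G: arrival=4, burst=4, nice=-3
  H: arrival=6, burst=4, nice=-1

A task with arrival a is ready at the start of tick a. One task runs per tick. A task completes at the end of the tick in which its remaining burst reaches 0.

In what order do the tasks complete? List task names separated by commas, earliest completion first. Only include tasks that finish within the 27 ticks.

completion order = D, G, A, H, B

t=0: vr[A=0 B=0] → run A
t=1: vr[A=256/205 B=0] → run B
t=2: vr[A=256/205 B=1024/655] → run A
t=3: vr[A=512/205 B=1024/655 D=1024/655] → run B
t=4: vr[A=512/205 B=2048/655 D=1024/655 G=1024/655] → run D
t=5: vr[A=512/205 B=2048/655 D=2709504/1304105 G=1024/655] → run G
t=6: vr[A=512/205 B=2048/655 D=2709504/1304105 G=2709504/1304105 H=2709504/1304105] → run D
t=7: vr[A=512/205 B=2048/655 D=3380224/1304105 G=2709504/1304105 H=2709504/1304105] → run G
t=8: vr[A=512/205 B=2048/655 D=3380224/1304105 G=3380224/1304105 H=2709504/1304105] → run H
t=9: vr[A=512/205 B=2048/655 D=3380224/1304105 G=3380224/1304105 H=4795440128/1665342085] → run A
t=10: vr[A=768/205 B=2048/655 D=3380224/1304105 G=3380224/1304105 H=4795440128/1665342085] → run D
t=11: vr[A=768/205 B=2048/655 G=3380224/1304105 H=4795440128/1665342085] → run G
t=12: vr[A=768/205 B=2048/655 G=4050944/1304105 H=4795440128/1665342085] → run H
t=13: vr[A=768/205 B=2048/655 G=4050944/1304105 H=6130843648/1665342085] → run G
t=14: vr[A=768/205 B=2048/655 H=6130843648/1665342085] → run B
t=15: vr[A=768/205 B=3072/655 H=6130843648/1665342085] → run H
t=16: vr[A=768/205 B=3072/655 H=7466247168/1665342085] → run A
t=17: vr[B=3072/655 H=7466247168/1665342085] → run H
t=18: vr[B=3072/655] → run B
t=19: vr[B=4096/655] → run B
t=20: vr[B=1024/131] → run B
t=21: (idle)
t=22: (idle)
t=23: (idle)
t=24: (idle)
t=25: (idle)
t=26: (idle)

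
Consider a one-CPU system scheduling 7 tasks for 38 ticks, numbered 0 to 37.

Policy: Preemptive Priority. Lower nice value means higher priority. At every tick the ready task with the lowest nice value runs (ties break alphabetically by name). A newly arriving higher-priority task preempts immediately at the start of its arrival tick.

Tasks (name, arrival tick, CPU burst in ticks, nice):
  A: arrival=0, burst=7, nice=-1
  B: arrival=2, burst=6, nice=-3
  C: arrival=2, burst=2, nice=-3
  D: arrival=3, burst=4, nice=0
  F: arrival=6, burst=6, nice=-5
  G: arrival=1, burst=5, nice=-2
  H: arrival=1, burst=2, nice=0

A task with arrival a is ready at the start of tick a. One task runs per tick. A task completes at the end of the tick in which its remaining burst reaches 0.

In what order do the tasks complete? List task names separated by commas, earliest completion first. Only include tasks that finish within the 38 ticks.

completion order = F, B, C, G, A, D, H

t=0: ready={A} → run A
t=1: ready={A,G,H} → run G
t=2: ready={A,B,C,G,H} → run B
t=3: ready={A,B,C,D,G,H} → run B
t=4: ready={A,B,C,D,G,H} → run B
t=5: ready={A,B,C,D,G,H} → run B
t=6: ready={A,B,C,D,F,G,H} → run F
t=7: ready={A,B,C,D,F,G,H} → run F
t=8: ready={A,B,C,D,F,G,H} → run F
t=9: ready={A,B,C,D,F,G,H} → run F
t=10: ready={A,B,C,D,F,G,H} → run F
t=11: ready={A,B,C,D,F,G,H} → run F
t=12: ready={A,B,C,D,G,H} → run B
t=13: ready={A,B,C,D,G,H} → run B
t=14: ready={A,C,D,G,H} → run C
t=15: ready={A,C,D,G,H} → run C
t=16: ready={A,D,G,H} → run G
t=17: ready={A,D,G,H} → run G
t=18: ready={A,D,G,H} → run G
t=19: ready={A,D,G,H} → run G
t=20: ready={A,D,H} → run A
t=21: ready={A,D,H} → run A
t=22: ready={A,D,H} → run A
t=23: ready={A,D,H} → run A
t=24: ready={A,D,H} → run A
t=25: ready={A,D,H} → run A
t=26: ready={D,H} → run D
t=27: ready={D,H} → run D
t=28: ready={D,H} → run D
t=29: ready={D,H} → run D
t=30: ready={H} → run H
t=31: ready={H} → run H
t=32: (idle)
t=33: (idle)
t=34: (idle)
t=35: (idle)
t=36: (idle)
t=37: (idle)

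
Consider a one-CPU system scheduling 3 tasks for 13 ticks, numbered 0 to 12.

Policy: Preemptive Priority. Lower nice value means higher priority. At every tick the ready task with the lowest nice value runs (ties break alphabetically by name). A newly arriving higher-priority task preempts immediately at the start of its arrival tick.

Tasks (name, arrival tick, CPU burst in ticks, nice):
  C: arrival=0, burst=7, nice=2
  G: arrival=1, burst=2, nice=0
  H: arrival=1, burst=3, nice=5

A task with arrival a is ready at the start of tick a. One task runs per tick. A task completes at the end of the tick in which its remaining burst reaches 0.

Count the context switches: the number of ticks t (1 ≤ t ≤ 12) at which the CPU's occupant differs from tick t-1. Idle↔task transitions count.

t=0: ready={C} → run C
t=1: ready={C,G,H} → run G
t=2: ready={C,G,H} → run G
t=3: ready={C,H} → run C
t=4: ready={C,H} → run C
t=5: ready={C,H} → run C
t=6: ready={C,H} → run C
t=7: ready={C,H} → run C
t=8: ready={C,H} → run C
t=9: ready={H} → run H
t=10: ready={H} → run H
t=11: ready={H} → run H
t=12: (idle)

context switches = 4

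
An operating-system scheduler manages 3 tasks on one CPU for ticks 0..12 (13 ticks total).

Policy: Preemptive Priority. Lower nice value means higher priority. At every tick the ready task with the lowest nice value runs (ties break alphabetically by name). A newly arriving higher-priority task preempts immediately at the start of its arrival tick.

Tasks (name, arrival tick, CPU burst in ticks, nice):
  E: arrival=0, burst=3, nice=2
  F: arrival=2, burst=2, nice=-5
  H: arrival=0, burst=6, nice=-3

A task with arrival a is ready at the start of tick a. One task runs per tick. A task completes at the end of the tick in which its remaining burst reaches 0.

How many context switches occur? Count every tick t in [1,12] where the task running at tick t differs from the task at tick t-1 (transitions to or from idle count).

context switches = 4

t=0: ready={E,H} → run H
t=1: ready={E,H} → run H
t=2: ready={E,F,H} → run F
t=3: ready={E,F,H} → run F
t=4: ready={E,H} → run H
t=5: ready={E,H} → run H
t=6: ready={E,H} → run H
t=7: ready={E,H} → run H
t=8: ready={E} → run E
t=9: ready={E} → run E
t=10: ready={E} → run E
t=11: (idle)
t=12: (idle)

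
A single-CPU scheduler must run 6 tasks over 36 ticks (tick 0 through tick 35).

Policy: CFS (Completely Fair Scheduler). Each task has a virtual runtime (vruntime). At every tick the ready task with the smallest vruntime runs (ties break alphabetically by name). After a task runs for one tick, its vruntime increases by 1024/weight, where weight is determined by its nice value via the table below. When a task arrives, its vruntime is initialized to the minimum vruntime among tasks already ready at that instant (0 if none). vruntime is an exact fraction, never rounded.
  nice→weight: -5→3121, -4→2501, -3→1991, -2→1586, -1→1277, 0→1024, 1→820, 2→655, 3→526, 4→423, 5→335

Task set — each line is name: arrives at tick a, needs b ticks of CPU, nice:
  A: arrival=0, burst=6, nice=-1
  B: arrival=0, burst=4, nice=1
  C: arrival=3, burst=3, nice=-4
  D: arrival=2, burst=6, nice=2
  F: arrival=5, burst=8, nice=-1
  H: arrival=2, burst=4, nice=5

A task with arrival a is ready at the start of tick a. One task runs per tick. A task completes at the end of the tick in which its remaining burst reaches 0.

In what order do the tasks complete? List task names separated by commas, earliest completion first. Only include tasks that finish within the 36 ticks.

t=0: vr[A=0 B=0] → run A
t=1: vr[A=1024/1277 B=0] → run B
t=2: vr[A=1024/1277 B=256/205 D=1024/1277 H=1024/1277] → run A
t=3: vr[A=2048/1277 B=256/205 C=1024/1277 D=1024/1277 H=1024/1277] → run C
t=4: vr[A=2048/1277 B=256/205 C=3868672/3193777 D=1024/1277 H=1024/1277] → run D
t=5: vr[A=2048/1277 B=256/205 C=3868672/3193777 D=1978368/836435 F=1024/1277 H=1024/1277] → run F
t=6: vr[A=2048/1277 B=256/205 C=3868672/3193777 D=1978368/836435 F=2048/1277 H=1024/1277] → run H
t=7: vr[A=2048/1277 B=256/205 C=3868672/3193777 D=1978368/836435 F=2048/1277 H=1650688/427795] → run C
t=8: vr[A=2048/1277 B=256/205 C=5176320/3193777 D=1978368/836435 F=2048/1277 H=1650688/427795] → run B
t=9: vr[A=2048/1277 B=512/205 C=5176320/3193777 D=1978368/836435 F=2048/1277 H=1650688/427795] → run A
t=10: vr[A=3072/1277 B=512/205 C=5176320/3193777 D=1978368/836435 F=2048/1277 H=1650688/427795] → run F
t=11: vr[A=3072/1277 B=512/205 C=5176320/3193777 D=1978368/836435 F=3072/1277 H=1650688/427795] → run C
t=12: vr[A=3072/1277 B=512/205 D=1978368/836435 F=3072/1277 H=1650688/427795] → run D
t=13: vr[A=3072/1277 B=512/205 D=3286016/836435 F=3072/1277 H=1650688/427795] → run A
t=14: vr[A=4096/1277 B=512/205 D=3286016/836435 F=3072/1277 H=1650688/427795] → run F
t=15: vr[A=4096/1277 B=512/205 D=3286016/836435 F=4096/1277 H=1650688/427795] → run B
t=16: vr[A=4096/1277 B=768/205 D=3286016/836435 F=4096/1277 H=1650688/427795] → run A
t=17: vr[A=5120/1277 B=768/205 D=3286016/836435 F=4096/1277 H=1650688/427795] → run F
t=18: vr[A=5120/1277 B=768/205 D=3286016/836435 F=5120/1277 H=1650688/427795] → run B
t=19: vr[A=5120/1277 D=3286016/836435 F=5120/1277 H=1650688/427795] → run H
t=20: vr[A=5120/1277 D=3286016/836435 F=5120/1277 H=2958336/427795] → run D
t=21: vr[A=5120/1277 D=4593664/836435 F=5120/1277 H=2958336/427795] → run A
t=22: vr[D=4593664/836435 F=5120/1277 H=2958336/427795] → run F
t=23: vr[D=4593664/836435 F=6144/1277 H=2958336/427795] → run F
t=24: vr[D=4593664/836435 F=7168/1277 H=2958336/427795] → run D
t=25: vr[D=5901312/836435 F=7168/1277 H=2958336/427795] → run F
t=26: vr[D=5901312/836435 F=8192/1277 H=2958336/427795] → run F
t=27: vr[D=5901312/836435 H=2958336/427795] → run H
t=28: vr[D=5901312/836435 H=4265984/427795] → run D
t=29: vr[D=1441792/167287 H=4265984/427795] → run D
t=30: vr[H=4265984/427795] → run H
t=31: (idle)
t=32: (idle)
t=33: (idle)
t=34: (idle)
t=35: (idle)

completion order = C, B, A, F, D, H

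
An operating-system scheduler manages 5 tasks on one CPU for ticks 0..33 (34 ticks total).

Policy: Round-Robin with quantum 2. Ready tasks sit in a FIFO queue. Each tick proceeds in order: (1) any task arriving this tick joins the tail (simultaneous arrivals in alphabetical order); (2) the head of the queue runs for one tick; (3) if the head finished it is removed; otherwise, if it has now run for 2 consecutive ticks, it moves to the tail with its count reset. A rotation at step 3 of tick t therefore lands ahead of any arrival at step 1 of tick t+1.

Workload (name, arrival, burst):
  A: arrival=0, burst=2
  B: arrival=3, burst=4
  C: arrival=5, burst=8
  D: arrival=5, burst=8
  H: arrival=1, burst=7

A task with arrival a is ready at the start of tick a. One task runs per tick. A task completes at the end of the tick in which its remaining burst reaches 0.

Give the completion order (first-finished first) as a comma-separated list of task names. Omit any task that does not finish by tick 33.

completion order = A, B, H, C, D

t=0: queue=[A] q_used=0 → run A
t=1: queue=[A,H] q_used=1 → run A
t=2: queue=[H] q_used=0 → run H
t=3: queue=[H,B] q_used=1 → run H
t=4: queue=[B,H] q_used=0 → run B
t=5: queue=[B,H,C,D] q_used=1 → run B
t=6: queue=[H,C,D,B] q_used=0 → run H
t=7: queue=[H,C,D,B] q_used=1 → run H
t=8: queue=[C,D,B,H] q_used=0 → run C
t=9: queue=[C,D,B,H] q_used=1 → run C
t=10: queue=[D,B,H,C] q_used=0 → run D
t=11: queue=[D,B,H,C] q_used=1 → run D
t=12: queue=[B,H,C,D] q_used=0 → run B
t=13: queue=[B,H,C,D] q_used=1 → run B
t=14: queue=[H,C,D] q_used=0 → run H
t=15: queue=[H,C,D] q_used=1 → run H
t=16: queue=[C,D,H] q_used=0 → run C
t=17: queue=[C,D,H] q_used=1 → run C
t=18: queue=[D,H,C] q_used=0 → run D
t=19: queue=[D,H,C] q_used=1 → run D
t=20: queue=[H,C,D] q_used=0 → run H
t=21: queue=[C,D] q_used=0 → run C
t=22: queue=[C,D] q_used=1 → run C
t=23: queue=[D,C] q_used=0 → run D
t=24: queue=[D,C] q_used=1 → run D
t=25: queue=[C,D] q_used=0 → run C
t=26: queue=[C,D] q_used=1 → run C
t=27: queue=[D] q_used=0 → run D
t=28: queue=[D] q_used=1 → run D
t=29: (idle)
t=30: (idle)
t=31: (idle)
t=32: (idle)
t=33: (idle)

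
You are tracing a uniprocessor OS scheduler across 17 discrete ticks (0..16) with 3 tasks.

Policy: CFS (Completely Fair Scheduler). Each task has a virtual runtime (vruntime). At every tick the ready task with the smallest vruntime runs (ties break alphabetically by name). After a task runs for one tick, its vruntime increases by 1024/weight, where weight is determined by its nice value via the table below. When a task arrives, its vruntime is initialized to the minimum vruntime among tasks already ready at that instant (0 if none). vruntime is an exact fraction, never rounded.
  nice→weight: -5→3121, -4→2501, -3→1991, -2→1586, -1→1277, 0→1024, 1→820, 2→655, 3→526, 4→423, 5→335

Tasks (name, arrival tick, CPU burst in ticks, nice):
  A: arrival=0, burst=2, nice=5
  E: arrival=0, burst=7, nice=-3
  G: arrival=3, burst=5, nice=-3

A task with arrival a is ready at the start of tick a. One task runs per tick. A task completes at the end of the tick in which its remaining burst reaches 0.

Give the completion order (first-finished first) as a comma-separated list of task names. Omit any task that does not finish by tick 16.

t=0: vr[A=0 E=0] → run A
t=1: vr[A=1024/335 E=0] → run E
t=2: vr[A=1024/335 E=1024/1991] → run E
t=3: vr[A=1024/335 E=2048/1991 G=2048/1991] → run E
t=4: vr[A=1024/335 E=3072/1991 G=2048/1991] → run G
t=5: vr[A=1024/335 E=3072/1991 G=3072/1991] → run E
t=6: vr[A=1024/335 E=4096/1991 G=3072/1991] → run G
t=7: vr[A=1024/335 E=4096/1991 G=4096/1991] → run E
t=8: vr[A=1024/335 E=5120/1991 G=4096/1991] → run G
t=9: vr[A=1024/335 E=5120/1991 G=5120/1991] → run E
t=10: vr[A=1024/335 E=6144/1991 G=5120/1991] → run G
t=11: vr[A=1024/335 E=6144/1991 G=6144/1991] → run A
t=12: vr[E=6144/1991 G=6144/1991] → run E
t=13: vr[G=6144/1991] → run G
t=14: (idle)
t=15: (idle)
t=16: (idle)

completion order = A, E, G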